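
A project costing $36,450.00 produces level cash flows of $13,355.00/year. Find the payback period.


Formula: Payback = investment / annual cash flow
Substituting: Payback = $36,450.00 / $13,355.00
Payback = 2.7293 years

2.7293 years


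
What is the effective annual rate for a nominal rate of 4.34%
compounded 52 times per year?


Formula: EAR = (1 + r/m)^m - 1
Period rate: r/m = 0.0434 / 52 = 0.000835
Compounding: (1 + 0.000835)^52 = 1.044337
EAR = 1.044337 - 1 = 0.044337

0.044337


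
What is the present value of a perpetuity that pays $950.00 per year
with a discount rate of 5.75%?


Formula: PV = C / r
Substituting: PV = $950.00 / 0.0575
PV = $16,521.74

$16,521.74


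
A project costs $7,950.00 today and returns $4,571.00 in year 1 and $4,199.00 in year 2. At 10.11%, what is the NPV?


Formula: NPV = C0 + C1/(1+r) + C2/(1+r)^2
Discount C1: $4,571.00 / (1 + 0.1011) = $4,151.30
Discount C2: $4,199.00 / (1 + 0.1011)^2 = $3,463.32
NPV = -$7,950.00 + $4,151.30 + $3,463.32 = -$335.38

-$335.38


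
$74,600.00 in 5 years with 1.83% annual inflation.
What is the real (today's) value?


Formula: Real value = nominal / (1 + inflation)^years
Price level: (1 + 0.0183)^5 = 1.094911
Real value = $74,600.00 / 1.094911 = $68,133.41

$68,133.41


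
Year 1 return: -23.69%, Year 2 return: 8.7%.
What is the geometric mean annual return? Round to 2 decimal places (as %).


Formula: Geometric mean = ((1+r1)*(1+r2))^(1/2) - 1
Product: (1 + -0.2369) * (1 + 0.087) = 0.7631 * 1.087 = 0.82949
Square root: 0.82949^0.5 = 0.910763
Geometric mean = 0.910763 - 1 = -0.089237
As percentage: -8.92%

-8.92%


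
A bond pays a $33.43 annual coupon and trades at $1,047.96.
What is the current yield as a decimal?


Formula: Current yield = annual coupon / price
Substituting: CY = $33.43 / $1,047.96
CY = 0.0319

0.0319


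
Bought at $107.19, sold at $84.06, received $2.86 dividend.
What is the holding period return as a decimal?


Formula: HPR = (P1 - P0 + D) / P0
Gain: $84.06 - $107.19 + $2.86 = -$20.27
HPR = -$20.27 / $107.19 = -0.1891

-0.1891


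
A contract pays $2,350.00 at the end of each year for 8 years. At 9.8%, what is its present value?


Formula: PV = PMT * (1 - (1+r)^(-n)) / r
Discount factor: (1 + 0.098)^(-8) = 0.473349
Bracket: 1 - 0.473349 = 0.526651
PV = $2,350.00 * 0.526651 / 0.098 = $12,628.88

$12,628.88


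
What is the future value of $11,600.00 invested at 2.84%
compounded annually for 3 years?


Formula: FV = P * (1 + r)^n
Substituting: FV = $11,600.00 * (1 + 0.0284)^3
Growth factor: (1.0284)^3 = 1.087643
FV = $11,600.00 * 1.087643 = $12,616.65

$12,616.65


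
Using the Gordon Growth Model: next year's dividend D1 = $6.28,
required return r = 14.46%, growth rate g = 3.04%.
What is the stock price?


Formula: P = D1 / (r - g)
Spread: r - g = 0.1446 - 0.0304 = 0.1142
Substituting: P = $6.28 / 0.1142
P = $54.99

$54.99


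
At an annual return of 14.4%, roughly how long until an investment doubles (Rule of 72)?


Formula: Years ≈ 72 / r
Substituting: Years ≈ 72 / 14.4
Years ≈ 5.0

5.0 years


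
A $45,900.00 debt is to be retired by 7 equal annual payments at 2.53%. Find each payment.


Formula: PMT = PV * r / (1 - (1+r)^(-n))
Denominator: 1 - (1 + 0.0253)^(-7) = 0.160456
Numerator: $45,900.00 * 0.0253 = 1161.27
PMT = 1161.27 / 0.160456 = $7,237.30

$7,237.30


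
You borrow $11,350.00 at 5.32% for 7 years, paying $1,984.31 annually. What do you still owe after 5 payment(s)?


Formula: Balance = PV*(1+r)^k - PMT*((1+r)^k - 1)/r
Growth: (1 + 0.0532)^5 = 1.295849
Accumulated factor: ((1+r)^k - 1)/r = 5.561063
Balance = $11,350.00 * 1.295849 - $1,984.31 * 5.561063
Balance = $3,673.01

$3,673.01


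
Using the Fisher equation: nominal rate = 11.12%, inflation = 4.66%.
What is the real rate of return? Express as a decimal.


Formula: (1 + r_real) = (1 + r_nom) / (1 + inflation)
Substituting: (1 + r_real) = 1.1112 / 1.0466
(1 + r_real) = 1.061724
r_real = 1.061724 - 1 = 0.061724

0.061724


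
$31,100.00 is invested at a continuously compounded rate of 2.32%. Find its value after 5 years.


Formula: FV = P * e^(r*t)
Exponent: r*t = 0.0232 * 5 = 0.116
e^(0.116) = 1.122996
FV = $31,100.00 * 1.122996 = $34,925.17

$34,925.17


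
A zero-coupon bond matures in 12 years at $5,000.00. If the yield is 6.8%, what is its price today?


Formula: Price = FV / (1 + r)^n
Substituting: Price = $5,000.00 / (1 + 0.068)^12
Discount factor: (1.068)^12 = 2.202191
Price = $5,000.00 / 2.202191 = $2,270.47

$2,270.47


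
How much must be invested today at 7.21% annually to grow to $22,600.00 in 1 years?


Formula: PV = FV / (1 + r)^n
Substituting: PV = $22,600.00 / (1 + 0.0721)^1
Discount factor: (1.0721)^1 = 1.0721
PV = $22,600.00 / 1.0721 = $21,080.12

$21,080.12


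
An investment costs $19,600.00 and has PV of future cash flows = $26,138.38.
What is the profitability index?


Formula: PI = PV(cash flows) / initial investment
Substituting: PI = $26,138.38 / $19,600.00
PI = 1.3336

1.3336


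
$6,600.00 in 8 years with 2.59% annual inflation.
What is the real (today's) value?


Formula: Real value = nominal / (1 + inflation)^years
Price level: (1 + 0.0259)^8 = 1.226988
Real value = $6,600.00 / 1.226988 = $5,379.03

$5,379.03


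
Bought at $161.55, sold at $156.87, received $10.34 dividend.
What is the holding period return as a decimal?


Formula: HPR = (P1 - P0 + D) / P0
Gain: $156.87 - $161.55 + $10.34 = $5.66
HPR = $5.66 / $161.55 = 0.035

0.035


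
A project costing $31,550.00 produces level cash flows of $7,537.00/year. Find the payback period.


Formula: Payback = investment / annual cash flow
Substituting: Payback = $31,550.00 / $7,537.00
Payback = 4.186 years

4.186 years


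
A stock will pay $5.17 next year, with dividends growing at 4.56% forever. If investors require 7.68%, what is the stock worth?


Formula: P = D1 / (r - g)
Spread: r - g = 0.0768 - 0.0456 = 0.0312
Substituting: P = $5.17 / 0.0312
P = $165.71

$165.71


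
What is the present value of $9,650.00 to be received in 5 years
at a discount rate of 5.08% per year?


Formula: PV = FV / (1 + r)^n
Substituting: PV = $9,650.00 / (1 + 0.0508)^5
Discount factor: (1.0508)^5 = 1.281151
PV = $9,650.00 / 1.281151 = $7,532.29

$7,532.29


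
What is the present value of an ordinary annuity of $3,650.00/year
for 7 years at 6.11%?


Formula: PV = PMT * (1 - (1+r)^(-n)) / r
Discount factor: (1 + 0.0611)^(-7) = 0.660246
Bracket: 1 - 0.660246 = 0.339754
PV = $3,650.00 * 0.339754 / 0.0611 = $20,296.27

$20,296.27


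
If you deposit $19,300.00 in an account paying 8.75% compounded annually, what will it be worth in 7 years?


Formula: FV = P * (1 + r)^n
Substituting: FV = $19,300.00 * (1 + 0.0875)^7
Growth factor: (1.0875)^7 = 1.798891
FV = $19,300.00 * 1.798891 = $34,718.60

$34,718.60


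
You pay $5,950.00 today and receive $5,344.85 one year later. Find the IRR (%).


Formula: IRR = C1/C0 - 1
Substituting: IRR = $5,344.85 / $5,950.00 - 1
Ratio: 0.898294 - 1 = -0.101706
IRR = -10.1706%

-10.1706%


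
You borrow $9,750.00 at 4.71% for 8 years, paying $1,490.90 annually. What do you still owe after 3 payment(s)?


Formula: Balance = PV*(1+r)^k - PMT*((1+r)^k - 1)/r
Growth: (1 + 0.0471)^3 = 1.14806
Accumulated factor: ((1+r)^k - 1)/r = 3.143518
Balance = $9,750.00 * 1.14806 - $1,490.90 * 3.143518
Balance = $6,506.91

$6,506.91


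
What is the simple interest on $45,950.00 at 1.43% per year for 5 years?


Formula: I = P * r * t
Substituting: I = $45,950.00 * 0.0143 * 5
Step: I = $45,950.00 * 0.0715
I = $3,285.43

$3,285.43


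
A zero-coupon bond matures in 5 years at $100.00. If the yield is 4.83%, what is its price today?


Formula: Price = FV / (1 + r)^n
Substituting: Price = $100.00 / (1 + 0.0483)^5
Discount factor: (1.0483)^5 = 1.265983
Price = $100.00 / 1.265983 = $78.99

$78.99


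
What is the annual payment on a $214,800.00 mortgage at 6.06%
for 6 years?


Formula: PMT = PV * r / (1 - (1+r)^(-n))
Denominator: 1 - (1 + 0.0606)^(-6) = 0.297429
Numerator: $214,800.00 * 0.0606 = 13016.88
PMT = 13016.88 / 0.297429 = $43,764.67

$43,764.67


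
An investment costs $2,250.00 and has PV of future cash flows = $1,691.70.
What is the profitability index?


Formula: PI = PV(cash flows) / initial investment
Substituting: PI = $1,691.70 / $2,250.00
PI = 0.7519

0.7519


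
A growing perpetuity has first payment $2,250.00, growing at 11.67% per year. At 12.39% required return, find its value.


Formula: PV = C / (r - g)
Spread: r - g = 0.1239 - 0.1167 = 0.0072
Substituting: PV = $2,250.00 / 0.0072
PV = $312,500.00

$312,500.00


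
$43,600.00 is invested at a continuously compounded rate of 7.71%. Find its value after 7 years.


Formula: FV = P * e^(r*t)
Exponent: r*t = 0.0771 * 7 = 0.5397
e^(0.5397) = 1.715492
FV = $43,600.00 * 1.715492 = $74,795.46

$74,795.46


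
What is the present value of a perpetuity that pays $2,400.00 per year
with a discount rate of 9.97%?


Formula: PV = C / r
Substituting: PV = $2,400.00 / 0.0997
PV = $24,072.22

$24,072.22


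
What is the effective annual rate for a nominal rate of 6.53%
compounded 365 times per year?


Formula: EAR = (1 + r/m)^m - 1
Period rate: r/m = 0.0653 / 365 = 0.000179
Compounding: (1 + 0.000179)^365 = 1.067473
EAR = 1.067473 - 1 = 0.067473

0.067473


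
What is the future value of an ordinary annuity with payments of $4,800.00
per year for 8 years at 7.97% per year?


Formula: FV = PMT * ((1+r)^n - 1) / r
Growth factor: (1 + 0.0797)^8 = 1.846821
Numerator: 1.846821 - 1 = 0.846821
FV = $4,800.00 * 0.846821 / 0.0797 = $51,000.51

$51,000.51


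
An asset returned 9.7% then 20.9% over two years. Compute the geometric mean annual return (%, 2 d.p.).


Formula: Geometric mean = ((1+r1)*(1+r2))^(1/2) - 1
Product: (1 + 0.097) * (1 + 0.209) = 1.097 * 1.209 = 1.326273
Square root: 1.326273^0.5 = 1.151639
Geometric mean = 1.151639 - 1 = 0.151639
As percentage: 15.16%

15.16%


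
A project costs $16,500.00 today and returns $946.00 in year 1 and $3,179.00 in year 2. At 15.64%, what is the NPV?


Formula: NPV = C0 + C1/(1+r) + C2/(1+r)^2
Discount C1: $946.00 / (1 + 0.1564) = $818.06
Discount C2: $3,179.00 / (1 + 0.1564)^2 = $2,377.25
NPV = -$16,500.00 + $818.06 + $2,377.25 = -$13,304.70

-$13,304.70


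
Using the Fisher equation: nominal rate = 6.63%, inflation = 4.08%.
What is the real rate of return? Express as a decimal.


Formula: (1 + r_real) = (1 + r_nom) / (1 + inflation)
Substituting: (1 + r_real) = 1.0663 / 1.0408
(1 + r_real) = 1.0245
r_real = 1.0245 - 1 = 0.0245

0.0245


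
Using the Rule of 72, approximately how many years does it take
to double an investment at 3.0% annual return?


Formula: Years ≈ 72 / r
Substituting: Years ≈ 72 / 3.0
Years ≈ 24.0

24.0 years


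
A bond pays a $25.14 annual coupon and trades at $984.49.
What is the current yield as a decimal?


Formula: Current yield = annual coupon / price
Substituting: CY = $25.14 / $984.49
CY = 0.025536

0.025536


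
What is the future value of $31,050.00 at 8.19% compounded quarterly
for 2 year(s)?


Formula: FV = P * (1 + r/m)^(m*t)
Period rate: r/m = 0.0819 / 4 = 0.020475
Total periods: m*t = 4 * 2 = 8
Growth factor: (1 + 0.020475)^8 = 1.176032
FV = $31,050.00 * 1.176032 = $36,515.78

$36,515.78


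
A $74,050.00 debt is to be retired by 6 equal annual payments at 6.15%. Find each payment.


Formula: PMT = PV * r / (1 - (1+r)^(-n))
Denominator: 1 - (1 + 0.0615)^(-6) = 0.300995
Numerator: $74,050.00 * 0.0615 = 4554.075
PMT = 4554.075 / 0.300995 = $15,130.05

$15,130.05


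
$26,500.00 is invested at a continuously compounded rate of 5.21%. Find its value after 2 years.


Formula: FV = P * e^(r*t)
Exponent: r*t = 0.0521 * 2 = 0.1042
e^(0.1042) = 1.109822
FV = $26,500.00 * 1.109822 = $29,410.29

$29,410.29


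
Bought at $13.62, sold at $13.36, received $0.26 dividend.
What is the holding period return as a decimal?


Formula: HPR = (P1 - P0 + D) / P0
Gain: $13.36 - $13.62 + $0.26 = $0.00
HPR = $0.00 / $13.62 = 0.0

0.0


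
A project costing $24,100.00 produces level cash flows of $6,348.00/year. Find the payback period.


Formula: Payback = investment / annual cash flow
Substituting: Payback = $24,100.00 / $6,348.00
Payback = 3.7965 years

3.7965 years


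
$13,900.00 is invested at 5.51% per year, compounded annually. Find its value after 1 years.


Formula: FV = P * (1 + r)^n
Substituting: FV = $13,900.00 * (1 + 0.0551)^1
Growth factor: (1.0551)^1 = 1.0551
FV = $13,900.00 * 1.0551 = $14,665.89

$14,665.89


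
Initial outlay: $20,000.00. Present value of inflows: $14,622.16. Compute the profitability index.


Formula: PI = PV(cash flows) / initial investment
Substituting: PI = $14,622.16 / $20,000.00
PI = 0.7311

0.7311


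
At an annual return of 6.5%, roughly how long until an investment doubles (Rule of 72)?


Formula: Years ≈ 72 / r
Substituting: Years ≈ 72 / 6.5
Years ≈ 11.1

11.1 years


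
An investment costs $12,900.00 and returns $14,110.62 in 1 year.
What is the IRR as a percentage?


Formula: IRR = C1/C0 - 1
Substituting: IRR = $14,110.62 / $12,900.00 - 1
Ratio: 1.093847 - 1 = 0.093847
IRR = 9.3847%

9.3847%


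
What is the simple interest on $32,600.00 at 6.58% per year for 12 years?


Formula: I = P * r * t
Substituting: I = $32,600.00 * 0.0658 * 12
Step: I = $32,600.00 * 0.7896
I = $25,740.96

$25,740.96


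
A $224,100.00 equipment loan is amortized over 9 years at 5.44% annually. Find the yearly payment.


Formula: PMT = PV * r / (1 - (1+r)^(-n))
Denominator: 1 - (1 + 0.0544)^(-9) = 0.3792
Numerator: $224,100.00 * 0.0544 = 12191.04
PMT = 12191.04 / 0.3792 = $32,149.33

$32,149.33


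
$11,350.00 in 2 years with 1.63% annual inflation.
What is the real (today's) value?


Formula: Real value = nominal / (1 + inflation)^years
Price level: (1 + 0.0163)^2 = 1.032866
Real value = $11,350.00 / 1.032866 = $10,988.84

$10,988.84


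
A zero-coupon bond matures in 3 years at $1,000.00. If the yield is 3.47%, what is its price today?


Formula: Price = FV / (1 + r)^n
Substituting: Price = $1,000.00 / (1 + 0.0347)^3
Discount factor: (1.0347)^3 = 1.107754
Price = $1,000.00 / 1.107754 = $902.73

$902.73


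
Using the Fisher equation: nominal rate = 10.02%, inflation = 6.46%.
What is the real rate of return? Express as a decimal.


Formula: (1 + r_real) = (1 + r_nom) / (1 + inflation)
Substituting: (1 + r_real) = 1.1002 / 1.0646
(1 + r_real) = 1.03344
r_real = 1.03344 - 1 = 0.03344

0.03344


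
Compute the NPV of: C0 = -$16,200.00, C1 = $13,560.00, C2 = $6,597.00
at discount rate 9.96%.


Formula: NPV = C0 + C1/(1+r) + C2/(1+r)^2
Discount C1: $13,560.00 / (1 + 0.0996) = $12,331.76
Discount C2: $6,597.00 / (1 + 0.0996)^2 = $5,456.03
NPV = -$16,200.00 + $12,331.76 + $5,456.03 = $1,587.79

$1,587.79


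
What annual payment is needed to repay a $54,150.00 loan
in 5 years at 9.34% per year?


Formula: PMT = PV * r / (1 - (1+r)^(-n))
Denominator: 1 - (1 + 0.0934)^(-5) = 0.360111
Numerator: $54,150.00 * 0.0934 = 5057.61
PMT = 5057.61 / 0.360111 = $14,044.59

$14,044.59


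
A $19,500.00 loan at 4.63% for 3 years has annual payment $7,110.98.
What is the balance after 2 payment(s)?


Formula: Balance = PV*(1+r)^k - PMT*((1+r)^k - 1)/r
Growth: (1 + 0.0463)^2 = 1.094744
Accumulated factor: ((1+r)^k - 1)/r = 2.0463
Balance = $19,500.00 * 1.094744 - $7,110.98 * 2.0463
Balance = $6,796.30

$6,796.30


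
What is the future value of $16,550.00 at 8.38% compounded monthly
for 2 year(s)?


Formula: FV = P * (1 + r/m)^(m*t)
Period rate: r/m = 0.0838 / 12 = 0.006983
Total periods: m*t = 12 * 2 = 24
Growth factor: (1 + 0.006983)^24 = 1.181775
FV = $16,550.00 * 1.181775 = $19,558.38

$19,558.38


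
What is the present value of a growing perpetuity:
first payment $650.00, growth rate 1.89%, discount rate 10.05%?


Formula: PV = C / (r - g)
Spread: r - g = 0.1005 - 0.0189 = 0.0816
Substituting: PV = $650.00 / 0.0816
PV = $7,965.69

$7,965.69


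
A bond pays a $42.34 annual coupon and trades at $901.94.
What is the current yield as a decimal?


Formula: Current yield = annual coupon / price
Substituting: CY = $42.34 / $901.94
CY = 0.046943

0.046943


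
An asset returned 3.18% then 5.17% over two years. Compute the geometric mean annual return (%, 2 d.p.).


Formula: Geometric mean = ((1+r1)*(1+r2))^(1/2) - 1
Product: (1 + 0.0318) * (1 + 0.0517) = 1.0318 * 1.0517 = 1.085144
Square root: 1.085144^0.5 = 1.041702
Geometric mean = 1.041702 - 1 = 0.041702
As percentage: 4.17%

4.17%


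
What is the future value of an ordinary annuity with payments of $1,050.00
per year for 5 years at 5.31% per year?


Formula: FV = PMT * ((1+r)^n - 1) / r
Growth factor: (1 + 0.0531)^5 = 1.295233
Numerator: 1.295233 - 1 = 0.295233
FV = $1,050.00 * 0.295233 / 0.0531 = $5,837.95

$5,837.95


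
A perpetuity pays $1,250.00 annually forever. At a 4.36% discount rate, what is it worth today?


Formula: PV = C / r
Substituting: PV = $1,250.00 / 0.0436
PV = $28,669.72

$28,669.72


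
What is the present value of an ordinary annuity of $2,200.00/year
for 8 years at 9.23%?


Formula: PV = PMT * (1 - (1+r)^(-n)) / r
Discount factor: (1 + 0.0923)^(-8) = 0.493474
Bracket: 1 - 0.493474 = 0.506526
PV = $2,200.00 * 0.506526 / 0.0923 = $12,073.20

$12,073.20


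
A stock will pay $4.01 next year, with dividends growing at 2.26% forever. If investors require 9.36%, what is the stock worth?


Formula: P = D1 / (r - g)
Spread: r - g = 0.0936 - 0.0226 = 0.071
Substituting: P = $4.01 / 0.071
P = $56.48

$56.48


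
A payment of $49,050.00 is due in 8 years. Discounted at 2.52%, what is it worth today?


Formula: PV = FV / (1 + r)^n
Substituting: PV = $49,050.00 / (1 + 0.0252)^8
Discount factor: (1.0252)^8 = 1.220306
PV = $49,050.00 / 1.220306 = $40,194.83

$40,194.83


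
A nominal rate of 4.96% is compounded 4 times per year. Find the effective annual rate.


Formula: EAR = (1 + r/m)^m - 1
Period rate: r/m = 0.0496 / 4 = 0.0124
Compounding: (1 + 0.0124)^4 = 1.05053
EAR = 1.05053 - 1 = 0.05053

0.05053


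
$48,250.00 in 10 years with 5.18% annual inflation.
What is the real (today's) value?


Formula: Real value = nominal / (1 + inflation)^years
Price level: (1 + 0.0518)^10 = 1.657035
Real value = $48,250.00 / 1.657035 = $29,118.28

$29,118.28


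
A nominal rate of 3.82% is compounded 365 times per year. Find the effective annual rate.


Formula: EAR = (1 + r/m)^m - 1
Period rate: r/m = 0.0382 / 365 = 0.000105
Compounding: (1 + 0.000105)^365 = 1.038937
EAR = 1.038937 - 1 = 0.038937

0.038937


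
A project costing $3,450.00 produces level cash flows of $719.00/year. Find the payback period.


Formula: Payback = investment / annual cash flow
Substituting: Payback = $3,450.00 / $719.00
Payback = 4.7983 years

4.7983 years


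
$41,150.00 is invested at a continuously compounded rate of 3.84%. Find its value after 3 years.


Formula: FV = P * e^(r*t)
Exponent: r*t = 0.0384 * 3 = 0.1152
e^(0.1152) = 1.122098
FV = $41,150.00 * 1.122098 = $46,174.33

$46,174.33


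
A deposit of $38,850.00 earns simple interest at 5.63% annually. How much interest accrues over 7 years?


Formula: I = P * r * t
Substituting: I = $38,850.00 * 0.0563 * 7
Step: I = $38,850.00 * 0.3941
I = $15,310.79

$15,310.79


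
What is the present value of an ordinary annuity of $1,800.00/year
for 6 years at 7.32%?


Formula: PV = PMT * (1 - (1+r)^(-n)) / r
Discount factor: (1 + 0.0732)^(-6) = 0.65451
Bracket: 1 - 0.65451 = 0.34549
PV = $1,800.00 * 0.34549 / 0.0732 = $8,495.67

$8,495.67


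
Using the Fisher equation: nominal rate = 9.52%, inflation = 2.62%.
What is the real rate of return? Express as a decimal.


Formula: (1 + r_real) = (1 + r_nom) / (1 + inflation)
Substituting: (1 + r_real) = 1.0952 / 1.0262
(1 + r_real) = 1.067238
r_real = 1.067238 - 1 = 0.067238

0.067238


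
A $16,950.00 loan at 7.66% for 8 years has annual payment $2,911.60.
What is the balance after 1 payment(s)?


Formula: Balance = PV*(1+r)^k - PMT*((1+r)^k - 1)/r
Growth: (1 + 0.0766)^1 = 1.0766
Accumulated factor: ((1+r)^k - 1)/r = 1.0
Balance = $16,950.00 * 1.0766 - $2,911.60 * 1.0
Balance = $15,336.77

$15,336.77


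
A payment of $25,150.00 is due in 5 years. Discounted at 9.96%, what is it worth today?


Formula: PV = FV / (1 + r)^n
Substituting: PV = $25,150.00 / (1 + 0.0996)^5
Discount factor: (1.0996)^5 = 1.607584
PV = $25,150.00 / 1.607584 = $15,644.60

$15,644.60


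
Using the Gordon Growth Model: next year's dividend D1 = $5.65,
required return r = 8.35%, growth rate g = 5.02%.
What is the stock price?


Formula: P = D1 / (r - g)
Spread: r - g = 0.0835 - 0.0502 = 0.0333
Substituting: P = $5.65 / 0.0333
P = $169.67

$169.67


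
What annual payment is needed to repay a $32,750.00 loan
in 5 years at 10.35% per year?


Formula: PMT = PV * r / (1 - (1+r)^(-n))
Denominator: 1 - (1 + 0.1035)^(-5) = 0.388863
Numerator: $32,750.00 * 0.1035 = 3389.625
PMT = 3389.625 / 0.388863 = $8,716.75

$8,716.75


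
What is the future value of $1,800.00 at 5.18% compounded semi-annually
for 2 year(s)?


Formula: FV = P * (1 + r/m)^(m*t)
Period rate: r/m = 0.0518 / 2 = 0.0259
Total periods: m*t = 2 * 2 = 4
Growth factor: (1 + 0.0259)^4 = 1.107695
FV = $1,800.00 * 1.107695 = $1,993.85

$1,993.85


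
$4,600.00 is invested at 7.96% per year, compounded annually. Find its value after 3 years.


Formula: FV = P * (1 + r)^n
Substituting: FV = $4,600.00 * (1 + 0.0796)^3
Growth factor: (1.0796)^3 = 1.258313
FV = $4,600.00 * 1.258313 = $5,788.24

$5,788.24


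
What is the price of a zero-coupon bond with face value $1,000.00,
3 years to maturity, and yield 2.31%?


Formula: Price = FV / (1 + r)^n
Substituting: Price = $1,000.00 / (1 + 0.0231)^3
Discount factor: (1.0231)^3 = 1.070913
Price = $1,000.00 / 1.070913 = $933.78

$933.78


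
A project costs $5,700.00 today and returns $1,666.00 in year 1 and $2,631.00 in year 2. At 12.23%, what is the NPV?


Formula: NPV = C0 + C1/(1+r) + C2/(1+r)^2
Discount C1: $1,666.00 / (1 + 0.1223) = $1,484.45
Discount C2: $2,631.00 / (1 + 0.1223)^2 = $2,088.83
NPV = -$5,700.00 + $1,484.45 + $2,088.83 = -$2,126.72

-$2,126.72


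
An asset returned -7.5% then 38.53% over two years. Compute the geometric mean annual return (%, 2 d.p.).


Formula: Geometric mean = ((1+r1)*(1+r2))^(1/2) - 1
Product: (1 + -0.075) * (1 + 0.3853) = 0.925 * 1.3853 = 1.281402
Square root: 1.281402^0.5 = 1.131991
Geometric mean = 1.131991 - 1 = 0.131991
As percentage: 13.20%

13.20%


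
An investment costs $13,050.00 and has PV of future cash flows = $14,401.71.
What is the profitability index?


Formula: PI = PV(cash flows) / initial investment
Substituting: PI = $14,401.71 / $13,050.00
PI = 1.1036

1.1036


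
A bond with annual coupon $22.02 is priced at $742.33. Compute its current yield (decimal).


Formula: Current yield = annual coupon / price
Substituting: CY = $22.02 / $742.33
CY = 0.029663

0.029663


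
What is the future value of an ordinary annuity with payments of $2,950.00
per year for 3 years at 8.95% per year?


Formula: FV = PMT * ((1+r)^n - 1) / r
Growth factor: (1 + 0.0895)^3 = 1.293248
Numerator: 1.293248 - 1 = 0.293248
FV = $2,950.00 * 0.293248 / 0.0895 = $9,665.71

$9,665.71


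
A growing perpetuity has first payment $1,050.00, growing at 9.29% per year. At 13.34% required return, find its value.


Formula: PV = C / (r - g)
Spread: r - g = 0.1334 - 0.0929 = 0.0405
Substituting: PV = $1,050.00 / 0.0405
PV = $25,925.93

$25,925.93


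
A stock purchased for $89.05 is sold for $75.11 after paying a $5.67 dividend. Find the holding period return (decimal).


Formula: HPR = (P1 - P0 + D) / P0
Gain: $75.11 - $89.05 + $5.67 = -$8.27
HPR = -$8.27 / $89.05 = -0.0929

-0.0929


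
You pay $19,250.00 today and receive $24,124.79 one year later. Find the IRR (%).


Formula: IRR = C1/C0 - 1
Substituting: IRR = $24,124.79 / $19,250.00 - 1
Ratio: 1.253236 - 1 = 0.253236
IRR = 25.3236%

25.3236%


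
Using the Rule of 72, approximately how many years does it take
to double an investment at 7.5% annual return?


Formula: Years ≈ 72 / r
Substituting: Years ≈ 72 / 7.5
Years ≈ 9.6

9.6 years


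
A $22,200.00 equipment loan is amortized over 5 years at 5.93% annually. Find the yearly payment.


Formula: PMT = PV * r / (1 - (1+r)^(-n))
Denominator: 1 - (1 + 0.0593)^(-5) = 0.25027
Numerator: $22,200.00 * 0.0593 = 1316.46
PMT = 1316.46 / 0.25027 = $5,260.17

$5,260.17


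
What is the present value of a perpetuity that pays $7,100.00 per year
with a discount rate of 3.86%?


Formula: PV = C / r
Substituting: PV = $7,100.00 / 0.0386
PV = $183,937.82

$183,937.82


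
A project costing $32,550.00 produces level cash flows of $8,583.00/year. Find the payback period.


Formula: Payback = investment / annual cash flow
Substituting: Payback = $32,550.00 / $8,583.00
Payback = 3.7924 years

3.7924 years


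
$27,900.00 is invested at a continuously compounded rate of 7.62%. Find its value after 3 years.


Formula: FV = P * e^(r*t)
Exponent: r*t = 0.0762 * 3 = 0.2286
e^(0.2286) = 1.256839
FV = $27,900.00 * 1.256839 = $35,065.81

$35,065.81


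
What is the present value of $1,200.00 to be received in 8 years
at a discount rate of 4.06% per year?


Formula: PV = FV / (1 + r)^n
Substituting: PV = $1,200.00 / (1 + 0.0406)^8
Discount factor: (1.0406)^8 = 1.374898
PV = $1,200.00 / 1.374898 = $872.79

$872.79


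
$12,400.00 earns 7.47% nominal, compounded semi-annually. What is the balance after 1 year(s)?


Formula: FV = P * (1 + r/m)^(m*t)
Period rate: r/m = 0.0747 / 2 = 0.03735
Total periods: m*t = 2 * 1 = 2
Growth factor: (1 + 0.03735)^2 = 1.076095
FV = $12,400.00 * 1.076095 = $13,343.58

$13,343.58


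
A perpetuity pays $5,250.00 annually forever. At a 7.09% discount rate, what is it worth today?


Formula: PV = C / r
Substituting: PV = $5,250.00 / 0.0709
PV = $74,047.95

$74,047.95


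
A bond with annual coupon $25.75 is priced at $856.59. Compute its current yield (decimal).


Formula: Current yield = annual coupon / price
Substituting: CY = $25.75 / $856.59
CY = 0.030061

0.030061


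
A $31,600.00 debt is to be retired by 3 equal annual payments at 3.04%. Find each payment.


Formula: PMT = PV * r / (1 - (1+r)^(-n))
Denominator: 1 - (1 + 0.0304)^(-3) = 0.085924
Numerator: $31,600.00 * 0.0304 = 960.64
PMT = 960.64 / 0.085924 = $11,180.15

$11,180.15


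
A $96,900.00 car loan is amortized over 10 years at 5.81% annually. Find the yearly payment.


Formula: PMT = PV * r / (1 - (1+r)^(-n))
Denominator: 1 - (1 + 0.0581)^(-10) = 0.431497
Numerator: $96,900.00 * 0.0581 = 5629.89
PMT = 5629.89 / 0.431497 = $13,047.35

$13,047.35


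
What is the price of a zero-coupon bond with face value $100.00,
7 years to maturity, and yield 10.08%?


Formula: Price = FV / (1 + r)^n
Substituting: Price = $100.00 / (1 + 0.1008)^7
Discount factor: (1.1008)^7 = 1.95866
Price = $100.00 / 1.95866 = $51.06

$51.06


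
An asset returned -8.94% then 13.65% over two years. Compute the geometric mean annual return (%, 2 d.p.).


Formula: Geometric mean = ((1+r1)*(1+r2))^(1/2) - 1
Product: (1 + -0.0894) * (1 + 0.1365) = 0.9106 * 1.1365 = 1.034897
Square root: 1.034897^0.5 = 1.017299
Geometric mean = 1.017299 - 1 = 0.017299
As percentage: 1.73%

1.73%


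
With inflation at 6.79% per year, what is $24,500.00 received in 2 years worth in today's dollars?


Formula: Real value = nominal / (1 + inflation)^years
Price level: (1 + 0.0679)^2 = 1.14041
Real value = $24,500.00 / 1.14041 = $21,483.49

$21,483.49


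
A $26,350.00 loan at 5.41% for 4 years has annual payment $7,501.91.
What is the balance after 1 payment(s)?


Formula: Balance = PV*(1+r)^k - PMT*((1+r)^k - 1)/r
Growth: (1 + 0.0541)^1 = 1.0541
Accumulated factor: ((1+r)^k - 1)/r = 1.0
Balance = $26,350.00 * 1.0541 - $7,501.91 * 1.0
Balance = $20,273.63

$20,273.63


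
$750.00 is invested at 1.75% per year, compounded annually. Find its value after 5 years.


Formula: FV = P * (1 + r)^n
Substituting: FV = $750.00 * (1 + 0.0175)^5
Growth factor: (1.0175)^5 = 1.090617
FV = $750.00 * 1.090617 = $817.96

$817.96


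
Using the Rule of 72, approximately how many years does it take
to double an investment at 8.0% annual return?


Formula: Years ≈ 72 / r
Substituting: Years ≈ 72 / 8.0
Years ≈ 9.0

9.0 years


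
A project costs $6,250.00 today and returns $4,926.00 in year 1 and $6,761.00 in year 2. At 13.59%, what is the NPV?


Formula: NPV = C0 + C1/(1+r) + C2/(1+r)^2
Discount C1: $4,926.00 / (1 + 0.1359) = $4,336.65
Discount C2: $6,761.00 / (1 + 0.1359)^2 = $5,239.99
NPV = -$6,250.00 + $4,336.65 + $5,239.99 = $3,326.64

$3,326.64


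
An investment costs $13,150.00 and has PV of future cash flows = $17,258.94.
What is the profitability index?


Formula: PI = PV(cash flows) / initial investment
Substituting: PI = $17,258.94 / $13,150.00
PI = 1.3125

1.3125


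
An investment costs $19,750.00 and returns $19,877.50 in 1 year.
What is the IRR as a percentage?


Formula: IRR = C1/C0 - 1
Substituting: IRR = $19,877.50 / $19,750.00 - 1
Ratio: 1.006456 - 1 = 0.006456
IRR = 0.6456%

0.6456%


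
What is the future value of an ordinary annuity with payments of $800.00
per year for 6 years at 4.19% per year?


Formula: FV = PMT * ((1+r)^n - 1) / r
Growth factor: (1 + 0.0419)^6 = 1.279252
Numerator: 1.279252 - 1 = 0.279252
FV = $800.00 * 0.279252 / 0.0419 = $5,331.79

$5,331.79


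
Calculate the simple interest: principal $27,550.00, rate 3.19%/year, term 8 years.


Formula: I = P * r * t
Substituting: I = $27,550.00 * 0.0319 * 8
Step: I = $27,550.00 * 0.2552
I = $7,030.76

$7,030.76


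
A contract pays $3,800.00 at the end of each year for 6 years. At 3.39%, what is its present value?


Formula: PV = PMT * (1 - (1+r)^(-n)) / r
Discount factor: (1 + 0.0339)^(-6) = 0.818708
Bracket: 1 - 0.818708 = 0.181292
PV = $3,800.00 * 0.181292 / 0.0339 = $20,321.87

$20,321.87


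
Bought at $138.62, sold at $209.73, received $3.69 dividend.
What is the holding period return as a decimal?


Formula: HPR = (P1 - P0 + D) / P0
Gain: $209.73 - $138.62 + $3.69 = $74.80
HPR = $74.80 / $138.62 = 0.5396

0.5396


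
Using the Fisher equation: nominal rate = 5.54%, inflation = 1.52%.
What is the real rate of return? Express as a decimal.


Formula: (1 + r_real) = (1 + r_nom) / (1 + inflation)
Substituting: (1 + r_real) = 1.0554 / 1.0152
(1 + r_real) = 1.039598
r_real = 1.039598 - 1 = 0.039598

0.039598


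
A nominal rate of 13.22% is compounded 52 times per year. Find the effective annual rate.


Formula: EAR = (1 + r/m)^m - 1
Period rate: r/m = 0.1322 / 52 = 0.002542
Compounding: (1 + 0.002542)^52 = 1.141145
EAR = 1.141145 - 1 = 0.141145

0.141145


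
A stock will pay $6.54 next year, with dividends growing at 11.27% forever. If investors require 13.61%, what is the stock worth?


Formula: P = D1 / (r - g)
Spread: r - g = 0.1361 - 0.1127 = 0.0234
Substituting: P = $6.54 / 0.0234
P = $279.49

$279.49


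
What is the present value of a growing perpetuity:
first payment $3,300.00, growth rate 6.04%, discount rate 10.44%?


Formula: PV = C / (r - g)
Spread: r - g = 0.1044 - 0.0604 = 0.044
Substituting: PV = $3,300.00 / 0.044
PV = $75,000.00

$75,000.00


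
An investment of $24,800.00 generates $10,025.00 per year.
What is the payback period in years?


Formula: Payback = investment / annual cash flow
Substituting: Payback = $24,800.00 / $10,025.00
Payback = 2.4738 years

2.4738 years


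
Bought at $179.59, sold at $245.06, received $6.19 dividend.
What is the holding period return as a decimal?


Formula: HPR = (P1 - P0 + D) / P0
Gain: $245.06 - $179.59 + $6.19 = $71.66
HPR = $71.66 / $179.59 = 0.399

0.399


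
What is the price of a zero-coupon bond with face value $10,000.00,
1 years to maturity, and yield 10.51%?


Formula: Price = FV / (1 + r)^n
Substituting: Price = $10,000.00 / (1 + 0.1051)^1
Discount factor: (1.1051)^1 = 1.1051
Price = $10,000.00 / 1.1051 = $9,048.95

$9,048.95


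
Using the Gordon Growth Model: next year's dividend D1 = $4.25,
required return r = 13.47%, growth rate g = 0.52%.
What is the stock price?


Formula: P = D1 / (r - g)
Spread: r - g = 0.1347 - 0.0052 = 0.1295
Substituting: P = $4.25 / 0.1295
P = $32.82

$32.82


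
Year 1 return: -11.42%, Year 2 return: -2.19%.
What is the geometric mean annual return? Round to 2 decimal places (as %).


Formula: Geometric mean = ((1+r1)*(1+r2))^(1/2) - 1
Product: (1 + -0.1142) * (1 + -0.0219) = 0.8858 * 0.9781 = 0.866401
Square root: 0.866401^0.5 = 0.930807
Geometric mean = 0.930807 - 1 = -0.069193
As percentage: -6.92%

-6.92%


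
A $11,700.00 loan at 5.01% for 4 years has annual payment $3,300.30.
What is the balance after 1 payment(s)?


Formula: Balance = PV*(1+r)^k - PMT*((1+r)^k - 1)/r
Growth: (1 + 0.0501)^1 = 1.0501
Accumulated factor: ((1+r)^k - 1)/r = 1.0
Balance = $11,700.00 * 1.0501 - $3,300.30 * 1.0
Balance = $8,985.87

$8,985.87


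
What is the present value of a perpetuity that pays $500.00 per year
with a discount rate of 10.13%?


Formula: PV = C / r
Substituting: PV = $500.00 / 0.1013
PV = $4,935.83

$4,935.83


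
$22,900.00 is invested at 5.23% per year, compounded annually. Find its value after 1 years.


Formula: FV = P * (1 + r)^n
Substituting: FV = $22,900.00 * (1 + 0.0523)^1
Growth factor: (1.0523)^1 = 1.0523
FV = $22,900.00 * 1.0523 = $24,097.67

$24,097.67


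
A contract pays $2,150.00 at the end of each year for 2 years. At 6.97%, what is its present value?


Formula: PV = PMT * (1 - (1+r)^(-n)) / r
Discount factor: (1 + 0.0697)^(-2) = 0.873929
Bracket: 1 - 0.873929 = 0.126071
PV = $2,150.00 * 0.126071 / 0.0697 = $3,888.86

$3,888.86


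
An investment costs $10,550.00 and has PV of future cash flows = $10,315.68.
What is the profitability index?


Formula: PI = PV(cash flows) / initial investment
Substituting: PI = $10,315.68 / $10,550.00
PI = 0.9778

0.9778


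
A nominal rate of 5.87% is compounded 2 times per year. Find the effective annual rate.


Formula: EAR = (1 + r/m)^m - 1
Period rate: r/m = 0.0587 / 2 = 0.02935
Compounding: (1 + 0.02935)^2 = 1.059561
EAR = 1.059561 - 1 = 0.059561

0.059561


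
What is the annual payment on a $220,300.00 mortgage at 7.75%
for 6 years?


Formula: PMT = PV * r / (1 - (1+r)^(-n))
Denominator: 1 - (1 + 0.0775)^(-6) = 0.361007
Numerator: $220,300.00 * 0.0775 = 17073.25
PMT = 17073.25 / 0.361007 = $47,293.45

$47,293.45


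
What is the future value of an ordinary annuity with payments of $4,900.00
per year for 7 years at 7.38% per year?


Formula: FV = PMT * ((1+r)^n - 1) / r
Growth factor: (1 + 0.0738)^7 = 1.646129
Numerator: 1.646129 - 1 = 0.646129
FV = $4,900.00 * 0.646129 / 0.0738 = $42,900.15

$42,900.15


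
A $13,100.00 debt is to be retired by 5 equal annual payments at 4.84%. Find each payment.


Formula: PMT = PV * r / (1 - (1+r)^(-n))
Denominator: 1 - (1 + 0.0484)^(-5) = 0.210477
Numerator: $13,100.00 * 0.0484 = 634.04
PMT = 634.04 / 0.210477 = $3,012.40

$3,012.40


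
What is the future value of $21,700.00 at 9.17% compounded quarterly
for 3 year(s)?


Formula: FV = P * (1 + r/m)^(m*t)
Period rate: r/m = 0.0917 / 4 = 0.022925
Total periods: m*t = 4 * 3 = 12
Growth factor: (1 + 0.022925)^12 = 1.312579
FV = $21,700.00 * 1.312579 = $28,482.97

$28,482.97


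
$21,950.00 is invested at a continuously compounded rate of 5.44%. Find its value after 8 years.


Formula: FV = P * e^(r*t)
Exponent: r*t = 0.0544 * 8 = 0.4352
e^(0.4352) = 1.545272
FV = $21,950.00 * 1.545272 = $33,918.72

$33,918.72


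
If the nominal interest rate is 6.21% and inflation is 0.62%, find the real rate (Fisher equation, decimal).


Formula: (1 + r_real) = (1 + r_nom) / (1 + inflation)
Substituting: (1 + r_real) = 1.0621 / 1.0062
(1 + r_real) = 1.055556
r_real = 1.055556 - 1 = 0.055556

0.055556


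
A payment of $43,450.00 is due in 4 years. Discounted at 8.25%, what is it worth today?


Formula: PV = FV / (1 + r)^n
Substituting: PV = $43,450.00 / (1 + 0.0825)^4
Discount factor: (1.0825)^4 = 1.37313
PV = $43,450.00 / 1.37313 = $31,643.04

$31,643.04


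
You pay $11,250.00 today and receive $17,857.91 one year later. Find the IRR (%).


Formula: IRR = C1/C0 - 1
Substituting: IRR = $17,857.91 / $11,250.00 - 1
Ratio: 1.58737 - 1 = 0.58737
IRR = 58.737%

58.737%


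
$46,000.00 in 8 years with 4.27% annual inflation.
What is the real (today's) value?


Formula: Real value = nominal / (1 + inflation)^years
Price level: (1 + 0.0427)^8 = 1.397253
Real value = $46,000.00 / 1.397253 = $32,921.74

$32,921.74


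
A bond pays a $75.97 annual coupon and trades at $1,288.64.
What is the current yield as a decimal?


Formula: Current yield = annual coupon / price
Substituting: CY = $75.97 / $1,288.64
CY = 0.058954

0.058954


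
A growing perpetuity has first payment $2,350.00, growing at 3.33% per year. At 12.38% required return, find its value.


Formula: PV = C / (r - g)
Spread: r - g = 0.1238 - 0.0333 = 0.0905
Substituting: PV = $2,350.00 / 0.0905
PV = $25,966.85

$25,966.85


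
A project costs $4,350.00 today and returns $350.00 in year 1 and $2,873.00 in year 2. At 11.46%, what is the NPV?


Formula: NPV = C0 + C1/(1+r) + C2/(1+r)^2
Discount C1: $350.00 / (1 + 0.1146) = $314.01
Discount C2: $2,873.00 / (1 + 0.1146)^2 = $2,312.58
NPV = -$4,350.00 + $314.01 + $2,312.58 = -$1,723.40

-$1,723.40


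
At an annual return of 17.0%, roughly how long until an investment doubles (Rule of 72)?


Formula: Years ≈ 72 / r
Substituting: Years ≈ 72 / 17.0
Years ≈ 4.2

4.2 years


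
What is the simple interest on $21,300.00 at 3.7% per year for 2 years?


Formula: I = P * r * t
Substituting: I = $21,300.00 * 0.037 * 2
Step: I = $21,300.00 * 0.074
I = $1,576.20

$1,576.20


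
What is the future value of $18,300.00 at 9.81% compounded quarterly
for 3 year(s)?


Formula: FV = P * (1 + r/m)^(m*t)
Period rate: r/m = 0.0981 / 4 = 0.024525
Total periods: m*t = 4 * 3 = 12
Growth factor: (1 + 0.024525)^12 = 1.337429
FV = $18,300.00 * 1.337429 = $24,474.95

$24,474.95


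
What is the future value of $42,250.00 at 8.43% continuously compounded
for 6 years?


Formula: FV = P * e^(r*t)
Exponent: r*t = 0.0843 * 6 = 0.5058
e^(0.5058) = 1.658312
FV = $42,250.00 * 1.658312 = $70,063.67

$70,063.67


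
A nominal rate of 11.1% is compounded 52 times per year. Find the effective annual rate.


Formula: EAR = (1 + r/m)^m - 1
Period rate: r/m = 0.111 / 52 = 0.002135
Compounding: (1 + 0.002135)^52 = 1.117263
EAR = 1.117263 - 1 = 0.117263

0.117263


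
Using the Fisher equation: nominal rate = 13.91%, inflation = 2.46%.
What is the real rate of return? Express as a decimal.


Formula: (1 + r_real) = (1 + r_nom) / (1 + inflation)
Substituting: (1 + r_real) = 1.1391 / 1.0246
(1 + r_real) = 1.111751
r_real = 1.111751 - 1 = 0.111751

0.111751


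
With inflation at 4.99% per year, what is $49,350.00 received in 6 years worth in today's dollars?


Formula: Real value = nominal / (1 + inflation)^years
Price level: (1 + 0.0499)^6 = 1.33933
Real value = $49,350.00 / 1.33933 = $36,846.78

$36,846.78


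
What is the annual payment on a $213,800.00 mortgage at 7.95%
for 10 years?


Formula: PMT = PV * r / (1 - (1+r)^(-n))
Denominator: 1 - (1 + 0.0795)^(-10) = 0.534657
Numerator: $213,800.00 * 0.0795 = 16997.1
PMT = 16997.1 / 0.534657 = $31,790.68

$31,790.68


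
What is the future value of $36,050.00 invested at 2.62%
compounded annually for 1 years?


Formula: FV = P * (1 + r)^n
Substituting: FV = $36,050.00 * (1 + 0.0262)^1
Growth factor: (1.0262)^1 = 1.0262
FV = $36,050.00 * 1.0262 = $36,994.51

$36,994.51
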